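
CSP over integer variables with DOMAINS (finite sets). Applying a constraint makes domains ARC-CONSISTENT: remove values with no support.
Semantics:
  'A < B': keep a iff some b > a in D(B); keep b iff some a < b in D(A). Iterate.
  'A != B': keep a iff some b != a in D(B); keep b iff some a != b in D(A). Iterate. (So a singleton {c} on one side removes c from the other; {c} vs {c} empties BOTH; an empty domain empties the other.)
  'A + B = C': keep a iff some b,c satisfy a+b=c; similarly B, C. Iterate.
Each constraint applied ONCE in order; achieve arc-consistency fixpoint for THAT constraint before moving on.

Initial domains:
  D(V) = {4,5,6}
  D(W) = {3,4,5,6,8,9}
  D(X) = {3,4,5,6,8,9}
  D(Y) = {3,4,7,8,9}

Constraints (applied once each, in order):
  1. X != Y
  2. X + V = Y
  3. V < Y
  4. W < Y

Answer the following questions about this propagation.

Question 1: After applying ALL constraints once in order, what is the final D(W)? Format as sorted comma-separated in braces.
Answer: {3,4,5,6,8}

Derivation:
Constraint 1 (X != Y) on D(X)={3,4,5,6,8,9} D(Y)={3,4,7,8,9}: no change
Constraint 2 (X + V = Y) on D(X)={3,4,5,6,8,9} D(V)={4,5,6} D(Y)={3,4,7,8,9}: X {3,4,5,6,8,9}->{3,4,5}; Y {3,4,7,8,9}->{7,8,9}
Constraint 3 (V < Y) on D(V)={4,5,6} D(Y)={7,8,9}: no change
Constraint 4 (W < Y) on D(W)={3,4,5,6,8,9} D(Y)={7,8,9}: W {3,4,5,6,8,9}->{3,4,5,6,8}
So after all 4 constraints: D(W) = {3,4,5,6,8}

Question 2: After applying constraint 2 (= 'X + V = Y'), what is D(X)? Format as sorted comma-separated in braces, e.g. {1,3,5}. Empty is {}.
Constraint 1 (X != Y) on D(X)={3,4,5,6,8,9} D(Y)={3,4,7,8,9}: no change
Constraint 2 (X + V = Y) on D(X)={3,4,5,6,8,9} D(V)={4,5,6} D(Y)={3,4,7,8,9}: X {3,4,5,6,8,9}->{3,4,5}; Y {3,4,7,8,9}->{7,8,9}
So after constraint 2: D(X) = {3,4,5}

Answer: {3,4,5}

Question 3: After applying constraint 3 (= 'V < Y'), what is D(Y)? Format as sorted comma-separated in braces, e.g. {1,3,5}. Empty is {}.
Answer: {7,8,9}

Derivation:
Constraint 1 (X != Y) on D(X)={3,4,5,6,8,9} D(Y)={3,4,7,8,9}: no change
Constraint 2 (X + V = Y) on D(X)={3,4,5,6,8,9} D(V)={4,5,6} D(Y)={3,4,7,8,9}: X {3,4,5,6,8,9}->{3,4,5}; Y {3,4,7,8,9}->{7,8,9}
Constraint 3 (V < Y) on D(V)={4,5,6} D(Y)={7,8,9}: no change
So after constraint 3: D(Y) = {7,8,9}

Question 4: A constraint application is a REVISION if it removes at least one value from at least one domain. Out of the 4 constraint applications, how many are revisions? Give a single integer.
Answer: 2

Derivation:
Constraint 1 (X != Y) on D(X)={3,4,5,6,8,9} D(Y)={3,4,7,8,9}: no change => not a revision
Constraint 2 (X + V = Y) on D(X)={3,4,5,6,8,9} D(V)={4,5,6} D(Y)={3,4,7,8,9}: X {3,4,5,6,8,9}->{3,4,5}; Y {3,4,7,8,9}->{7,8,9} => REVISION
Constraint 3 (V < Y) on D(V)={4,5,6} D(Y)={7,8,9}: no change => not a revision
Constraint 4 (W < Y) on D(W)={3,4,5,6,8,9} D(Y)={7,8,9}: W {3,4,5,6,8,9}->{3,4,5,6,8} => REVISION
Total revisions = 2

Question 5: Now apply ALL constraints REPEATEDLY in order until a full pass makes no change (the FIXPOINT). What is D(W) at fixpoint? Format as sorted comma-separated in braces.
pass 0 (initial): D(W)={3,4,5,6,8,9}
pass 1: W {3,4,5,6,8,9}->{3,4,5,6,8}; X {3,4,5,6,8,9}->{3,4,5}; Y {3,4,7,8,9}->{7,8,9}
pass 2: no change
Fixpoint after 2 passes: D(W) = {3,4,5,6,8}

Answer: {3,4,5,6,8}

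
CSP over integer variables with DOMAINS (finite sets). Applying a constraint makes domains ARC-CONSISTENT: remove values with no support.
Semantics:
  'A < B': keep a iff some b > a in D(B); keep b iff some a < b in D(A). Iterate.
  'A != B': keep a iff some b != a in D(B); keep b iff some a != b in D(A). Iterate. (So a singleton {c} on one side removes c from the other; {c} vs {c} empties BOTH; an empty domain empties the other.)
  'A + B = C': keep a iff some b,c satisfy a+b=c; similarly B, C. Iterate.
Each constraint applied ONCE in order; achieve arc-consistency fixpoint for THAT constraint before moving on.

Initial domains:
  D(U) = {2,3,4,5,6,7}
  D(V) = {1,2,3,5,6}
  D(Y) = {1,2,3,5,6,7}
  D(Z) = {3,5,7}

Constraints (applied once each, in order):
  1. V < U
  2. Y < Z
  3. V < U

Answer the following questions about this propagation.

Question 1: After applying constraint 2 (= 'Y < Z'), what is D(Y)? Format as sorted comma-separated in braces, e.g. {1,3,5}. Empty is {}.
Constraint 1 (V < U) on D(V)={1,2,3,5,6} D(U)={2,3,4,5,6,7}: no change
Constraint 2 (Y < Z) on D(Y)={1,2,3,5,6,7} D(Z)={3,5,7}: Y {1,2,3,5,6,7}->{1,2,3,5,6}
So after constraint 2: D(Y) = {1,2,3,5,6}

Answer: {1,2,3,5,6}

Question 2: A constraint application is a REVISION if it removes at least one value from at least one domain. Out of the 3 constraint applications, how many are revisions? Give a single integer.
Constraint 1 (V < U) on D(V)={1,2,3,5,6} D(U)={2,3,4,5,6,7}: no change => not a revision
Constraint 2 (Y < Z) on D(Y)={1,2,3,5,6,7} D(Z)={3,5,7}: Y {1,2,3,5,6,7}->{1,2,3,5,6} => REVISION
Constraint 3 (V < U) on D(V)={1,2,3,5,6} D(U)={2,3,4,5,6,7}: no change => not a revision
Total revisions = 1

Answer: 1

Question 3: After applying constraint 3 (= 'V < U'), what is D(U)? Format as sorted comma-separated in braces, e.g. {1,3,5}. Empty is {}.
Answer: {2,3,4,5,6,7}

Derivation:
Constraint 1 (V < U) on D(V)={1,2,3,5,6} D(U)={2,3,4,5,6,7}: no change
Constraint 2 (Y < Z) on D(Y)={1,2,3,5,6,7} D(Z)={3,5,7}: Y {1,2,3,5,6,7}->{1,2,3,5,6}
Constraint 3 (V < U) on D(V)={1,2,3,5,6} D(U)={2,3,4,5,6,7}: no change
So after constraint 3: D(U) = {2,3,4,5,6,7}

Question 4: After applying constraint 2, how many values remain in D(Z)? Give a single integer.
Answer: 3

Derivation:
Constraint 1 (V < U) on D(V)={1,2,3,5,6} D(U)={2,3,4,5,6,7}: no change
Constraint 2 (Y < Z) on D(Y)={1,2,3,5,6,7} D(Z)={3,5,7}: Y {1,2,3,5,6,7}->{1,2,3,5,6}
So after constraint 2: D(Z)={3,5,7}, size = 3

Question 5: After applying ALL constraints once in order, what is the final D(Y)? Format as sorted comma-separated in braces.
Constraint 1 (V < U) on D(V)={1,2,3,5,6} D(U)={2,3,4,5,6,7}: no change
Constraint 2 (Y < Z) on D(Y)={1,2,3,5,6,7} D(Z)={3,5,7}: Y {1,2,3,5,6,7}->{1,2,3,5,6}
Constraint 3 (V < U) on D(V)={1,2,3,5,6} D(U)={2,3,4,5,6,7}: no change
So after all 3 constraints: D(Y) = {1,2,3,5,6}

Answer: {1,2,3,5,6}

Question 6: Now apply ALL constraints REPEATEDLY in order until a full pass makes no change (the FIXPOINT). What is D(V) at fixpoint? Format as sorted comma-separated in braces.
pass 0 (initial): D(V)={1,2,3,5,6}
pass 1: Y {1,2,3,5,6,7}->{1,2,3,5,6}
pass 2: no change
Fixpoint after 2 passes: D(V) = {1,2,3,5,6}

Answer: {1,2,3,5,6}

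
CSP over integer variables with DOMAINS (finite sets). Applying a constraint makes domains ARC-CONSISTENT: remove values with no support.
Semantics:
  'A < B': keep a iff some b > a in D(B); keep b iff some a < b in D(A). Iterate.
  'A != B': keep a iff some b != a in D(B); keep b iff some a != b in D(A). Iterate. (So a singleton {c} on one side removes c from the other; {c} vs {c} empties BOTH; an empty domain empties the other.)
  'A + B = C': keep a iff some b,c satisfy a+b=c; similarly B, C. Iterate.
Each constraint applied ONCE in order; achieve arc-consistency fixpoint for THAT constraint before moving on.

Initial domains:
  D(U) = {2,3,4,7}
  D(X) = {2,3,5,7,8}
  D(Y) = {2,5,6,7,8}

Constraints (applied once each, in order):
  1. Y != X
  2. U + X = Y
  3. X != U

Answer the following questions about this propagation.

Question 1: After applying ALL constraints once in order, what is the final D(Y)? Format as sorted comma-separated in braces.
Constraint 1 (Y != X) on D(Y)={2,5,6,7,8} D(X)={2,3,5,7,8}: no change
Constraint 2 (U + X = Y) on D(U)={2,3,4,7} D(X)={2,3,5,7,8} D(Y)={2,5,6,7,8}: U {2,3,4,7}->{2,3,4}; X {2,3,5,7,8}->{2,3,5}; Y {2,5,6,7,8}->{5,6,7,8}
Constraint 3 (X != U) on D(X)={2,3,5} D(U)={2,3,4}: no change
So after all 3 constraints: D(Y) = {5,6,7,8}

Answer: {5,6,7,8}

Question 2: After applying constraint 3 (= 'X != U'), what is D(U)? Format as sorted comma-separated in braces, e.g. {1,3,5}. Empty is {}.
Constraint 1 (Y != X) on D(Y)={2,5,6,7,8} D(X)={2,3,5,7,8}: no change
Constraint 2 (U + X = Y) on D(U)={2,3,4,7} D(X)={2,3,5,7,8} D(Y)={2,5,6,7,8}: U {2,3,4,7}->{2,3,4}; X {2,3,5,7,8}->{2,3,5}; Y {2,5,6,7,8}->{5,6,7,8}
Constraint 3 (X != U) on D(X)={2,3,5} D(U)={2,3,4}: no change
So after constraint 3: D(U) = {2,3,4}

Answer: {2,3,4}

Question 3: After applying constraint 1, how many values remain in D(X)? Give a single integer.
Constraint 1 (Y != X) on D(Y)={2,5,6,7,8} D(X)={2,3,5,7,8}: no change
So after constraint 1: D(X)={2,3,5,7,8}, size = 5

Answer: 5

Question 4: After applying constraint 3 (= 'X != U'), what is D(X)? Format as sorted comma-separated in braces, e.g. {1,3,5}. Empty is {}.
Answer: {2,3,5}

Derivation:
Constraint 1 (Y != X) on D(Y)={2,5,6,7,8} D(X)={2,3,5,7,8}: no change
Constraint 2 (U + X = Y) on D(U)={2,3,4,7} D(X)={2,3,5,7,8} D(Y)={2,5,6,7,8}: U {2,3,4,7}->{2,3,4}; X {2,3,5,7,8}->{2,3,5}; Y {2,5,6,7,8}->{5,6,7,8}
Constraint 3 (X != U) on D(X)={2,3,5} D(U)={2,3,4}: no change
So after constraint 3: D(X) = {2,3,5}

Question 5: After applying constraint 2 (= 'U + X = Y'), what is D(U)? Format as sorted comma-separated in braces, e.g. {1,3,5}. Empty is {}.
Constraint 1 (Y != X) on D(Y)={2,5,6,7,8} D(X)={2,3,5,7,8}: no change
Constraint 2 (U + X = Y) on D(U)={2,3,4,7} D(X)={2,3,5,7,8} D(Y)={2,5,6,7,8}: U {2,3,4,7}->{2,3,4}; X {2,3,5,7,8}->{2,3,5}; Y {2,5,6,7,8}->{5,6,7,8}
So after constraint 2: D(U) = {2,3,4}

Answer: {2,3,4}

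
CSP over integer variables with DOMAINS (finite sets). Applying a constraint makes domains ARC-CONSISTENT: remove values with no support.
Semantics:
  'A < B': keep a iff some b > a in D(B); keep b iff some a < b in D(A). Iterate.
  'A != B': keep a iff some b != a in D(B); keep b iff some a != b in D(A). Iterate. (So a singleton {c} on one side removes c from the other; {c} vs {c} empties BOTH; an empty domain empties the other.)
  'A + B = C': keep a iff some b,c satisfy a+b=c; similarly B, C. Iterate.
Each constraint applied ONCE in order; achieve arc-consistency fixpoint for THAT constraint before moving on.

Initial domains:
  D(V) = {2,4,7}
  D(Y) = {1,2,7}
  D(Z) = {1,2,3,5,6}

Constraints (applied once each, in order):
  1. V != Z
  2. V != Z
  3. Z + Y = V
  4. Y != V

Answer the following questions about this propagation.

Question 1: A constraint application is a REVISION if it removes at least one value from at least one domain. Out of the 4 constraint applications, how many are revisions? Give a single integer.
Answer: 1

Derivation:
Constraint 1 (V != Z) on D(V)={2,4,7} D(Z)={1,2,3,5,6}: no change => not a revision
Constraint 2 (V != Z) on D(V)={2,4,7} D(Z)={1,2,3,5,6}: no change => not a revision
Constraint 3 (Z + Y = V) on D(Z)={1,2,3,5,6} D(Y)={1,2,7} D(V)={2,4,7}: Y {1,2,7}->{1,2} => REVISION
Constraint 4 (Y != V) on D(Y)={1,2} D(V)={2,4,7}: no change => not a revision
Total revisions = 1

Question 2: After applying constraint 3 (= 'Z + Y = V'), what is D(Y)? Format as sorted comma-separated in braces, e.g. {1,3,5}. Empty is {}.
Constraint 1 (V != Z) on D(V)={2,4,7} D(Z)={1,2,3,5,6}: no change
Constraint 2 (V != Z) on D(V)={2,4,7} D(Z)={1,2,3,5,6}: no change
Constraint 3 (Z + Y = V) on D(Z)={1,2,3,5,6} D(Y)={1,2,7} D(V)={2,4,7}: Y {1,2,7}->{1,2}
So after constraint 3: D(Y) = {1,2}

Answer: {1,2}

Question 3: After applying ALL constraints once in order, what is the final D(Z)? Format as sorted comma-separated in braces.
Answer: {1,2,3,5,6}

Derivation:
Constraint 1 (V != Z) on D(V)={2,4,7} D(Z)={1,2,3,5,6}: no change
Constraint 2 (V != Z) on D(V)={2,4,7} D(Z)={1,2,3,5,6}: no change
Constraint 3 (Z + Y = V) on D(Z)={1,2,3,5,6} D(Y)={1,2,7} D(V)={2,4,7}: Y {1,2,7}->{1,2}
Constraint 4 (Y != V) on D(Y)={1,2} D(V)={2,4,7}: no change
So after all 4 constraints: D(Z) = {1,2,3,5,6}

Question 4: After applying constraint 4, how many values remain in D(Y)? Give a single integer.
Answer: 2

Derivation:
Constraint 1 (V != Z) on D(V)={2,4,7} D(Z)={1,2,3,5,6}: no change
Constraint 2 (V != Z) on D(V)={2,4,7} D(Z)={1,2,3,5,6}: no change
Constraint 3 (Z + Y = V) on D(Z)={1,2,3,5,6} D(Y)={1,2,7} D(V)={2,4,7}: Y {1,2,7}->{1,2}
Constraint 4 (Y != V) on D(Y)={1,2} D(V)={2,4,7}: no change
So after constraint 4: D(Y)={1,2}, size = 2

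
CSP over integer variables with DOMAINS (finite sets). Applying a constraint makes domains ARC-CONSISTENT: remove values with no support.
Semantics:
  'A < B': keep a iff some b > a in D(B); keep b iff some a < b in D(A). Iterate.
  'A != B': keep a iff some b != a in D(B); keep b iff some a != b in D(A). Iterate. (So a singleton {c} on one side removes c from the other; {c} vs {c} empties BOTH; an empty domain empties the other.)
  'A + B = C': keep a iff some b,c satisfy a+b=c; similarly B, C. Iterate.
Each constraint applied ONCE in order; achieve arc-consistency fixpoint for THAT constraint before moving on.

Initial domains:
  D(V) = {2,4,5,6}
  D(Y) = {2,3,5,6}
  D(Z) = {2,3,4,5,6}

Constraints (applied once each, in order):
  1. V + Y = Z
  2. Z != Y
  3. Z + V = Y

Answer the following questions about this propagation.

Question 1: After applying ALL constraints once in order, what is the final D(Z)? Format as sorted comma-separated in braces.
Answer: {}

Derivation:
Constraint 1 (V + Y = Z) on D(V)={2,4,5,6} D(Y)={2,3,5,6} D(Z)={2,3,4,5,6}: V {2,4,5,6}->{2,4}; Y {2,3,5,6}->{2,3}; Z {2,3,4,5,6}->{4,5,6}
Constraint 2 (Z != Y) on D(Z)={4,5,6} D(Y)={2,3}: no change
Constraint 3 (Z + V = Y) on D(Z)={4,5,6} D(V)={2,4} D(Y)={2,3}: Z {4,5,6}->{}; V {2,4}->{}; Y {2,3}->{}
So after all 3 constraints: D(Z) = {}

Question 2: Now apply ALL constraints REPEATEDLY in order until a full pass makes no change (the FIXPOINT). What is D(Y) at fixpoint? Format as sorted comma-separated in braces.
Answer: {}

Derivation:
pass 0 (initial): D(Y)={2,3,5,6}
pass 1: V {2,4,5,6}->{}; Y {2,3,5,6}->{}; Z {2,3,4,5,6}->{}
pass 2: no change
Fixpoint after 2 passes: D(Y) = {}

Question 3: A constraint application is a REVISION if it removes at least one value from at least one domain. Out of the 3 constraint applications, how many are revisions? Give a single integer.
Answer: 2

Derivation:
Constraint 1 (V + Y = Z) on D(V)={2,4,5,6} D(Y)={2,3,5,6} D(Z)={2,3,4,5,6}: V {2,4,5,6}->{2,4}; Y {2,3,5,6}->{2,3}; Z {2,3,4,5,6}->{4,5,6} => REVISION
Constraint 2 (Z != Y) on D(Z)={4,5,6} D(Y)={2,3}: no change => not a revision
Constraint 3 (Z + V = Y) on D(Z)={4,5,6} D(V)={2,4} D(Y)={2,3}: Z {4,5,6}->{}; V {2,4}->{}; Y {2,3}->{} => REVISION
Total revisions = 2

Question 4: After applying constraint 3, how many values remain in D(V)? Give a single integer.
Answer: 0

Derivation:
Constraint 1 (V + Y = Z) on D(V)={2,4,5,6} D(Y)={2,3,5,6} D(Z)={2,3,4,5,6}: V {2,4,5,6}->{2,4}; Y {2,3,5,6}->{2,3}; Z {2,3,4,5,6}->{4,5,6}
Constraint 2 (Z != Y) on D(Z)={4,5,6} D(Y)={2,3}: no change
Constraint 3 (Z + V = Y) on D(Z)={4,5,6} D(V)={2,4} D(Y)={2,3}: Z {4,5,6}->{}; V {2,4}->{}; Y {2,3}->{}
So after constraint 3: D(V)={}, size = 0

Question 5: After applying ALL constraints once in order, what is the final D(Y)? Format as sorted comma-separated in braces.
Answer: {}

Derivation:
Constraint 1 (V + Y = Z) on D(V)={2,4,5,6} D(Y)={2,3,5,6} D(Z)={2,3,4,5,6}: V {2,4,5,6}->{2,4}; Y {2,3,5,6}->{2,3}; Z {2,3,4,5,6}->{4,5,6}
Constraint 2 (Z != Y) on D(Z)={4,5,6} D(Y)={2,3}: no change
Constraint 3 (Z + V = Y) on D(Z)={4,5,6} D(V)={2,4} D(Y)={2,3}: Z {4,5,6}->{}; V {2,4}->{}; Y {2,3}->{}
So after all 3 constraints: D(Y) = {}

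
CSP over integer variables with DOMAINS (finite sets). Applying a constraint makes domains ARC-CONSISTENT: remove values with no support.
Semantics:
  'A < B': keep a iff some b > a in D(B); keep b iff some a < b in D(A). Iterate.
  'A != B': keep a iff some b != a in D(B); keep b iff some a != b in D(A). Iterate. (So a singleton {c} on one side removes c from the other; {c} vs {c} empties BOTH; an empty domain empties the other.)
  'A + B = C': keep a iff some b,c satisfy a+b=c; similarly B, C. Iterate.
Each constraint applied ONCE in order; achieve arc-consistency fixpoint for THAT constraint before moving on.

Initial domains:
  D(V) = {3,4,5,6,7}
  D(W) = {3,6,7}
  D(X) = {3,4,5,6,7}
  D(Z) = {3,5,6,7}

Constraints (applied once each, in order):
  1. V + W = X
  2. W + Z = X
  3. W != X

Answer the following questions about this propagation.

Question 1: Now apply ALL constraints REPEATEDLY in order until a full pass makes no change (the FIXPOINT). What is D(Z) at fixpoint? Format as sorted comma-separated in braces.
pass 0 (initial): D(Z)={3,5,6,7}
pass 1: V {3,4,5,6,7}->{3,4}; W {3,6,7}->{3}; X {3,4,5,6,7}->{6}; Z {3,5,6,7}->{3}
pass 2: V {3,4}->{3}
pass 3: no change
Fixpoint after 3 passes: D(Z) = {3}

Answer: {3}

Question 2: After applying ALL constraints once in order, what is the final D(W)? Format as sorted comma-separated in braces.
Constraint 1 (V + W = X) on D(V)={3,4,5,6,7} D(W)={3,6,7} D(X)={3,4,5,6,7}: V {3,4,5,6,7}->{3,4}; W {3,6,7}->{3}; X {3,4,5,6,7}->{6,7}
Constraint 2 (W + Z = X) on D(W)={3} D(Z)={3,5,6,7} D(X)={6,7}: Z {3,5,6,7}->{3}; X {6,7}->{6}
Constraint 3 (W != X) on D(W)={3} D(X)={6}: no change
So after all 3 constraints: D(W) = {3}

Answer: {3}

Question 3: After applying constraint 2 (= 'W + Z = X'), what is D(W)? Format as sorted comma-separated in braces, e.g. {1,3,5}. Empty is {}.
Answer: {3}

Derivation:
Constraint 1 (V + W = X) on D(V)={3,4,5,6,7} D(W)={3,6,7} D(X)={3,4,5,6,7}: V {3,4,5,6,7}->{3,4}; W {3,6,7}->{3}; X {3,4,5,6,7}->{6,7}
Constraint 2 (W + Z = X) on D(W)={3} D(Z)={3,5,6,7} D(X)={6,7}: Z {3,5,6,7}->{3}; X {6,7}->{6}
So after constraint 2: D(W) = {3}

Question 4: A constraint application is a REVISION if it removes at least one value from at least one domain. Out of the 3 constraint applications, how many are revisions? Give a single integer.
Answer: 2

Derivation:
Constraint 1 (V + W = X) on D(V)={3,4,5,6,7} D(W)={3,6,7} D(X)={3,4,5,6,7}: V {3,4,5,6,7}->{3,4}; W {3,6,7}->{3}; X {3,4,5,6,7}->{6,7} => REVISION
Constraint 2 (W + Z = X) on D(W)={3} D(Z)={3,5,6,7} D(X)={6,7}: Z {3,5,6,7}->{3}; X {6,7}->{6} => REVISION
Constraint 3 (W != X) on D(W)={3} D(X)={6}: no change => not a revision
Total revisions = 2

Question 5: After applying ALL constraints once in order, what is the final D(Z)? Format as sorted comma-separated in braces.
Constraint 1 (V + W = X) on D(V)={3,4,5,6,7} D(W)={3,6,7} D(X)={3,4,5,6,7}: V {3,4,5,6,7}->{3,4}; W {3,6,7}->{3}; X {3,4,5,6,7}->{6,7}
Constraint 2 (W + Z = X) on D(W)={3} D(Z)={3,5,6,7} D(X)={6,7}: Z {3,5,6,7}->{3}; X {6,7}->{6}
Constraint 3 (W != X) on D(W)={3} D(X)={6}: no change
So after all 3 constraints: D(Z) = {3}

Answer: {3}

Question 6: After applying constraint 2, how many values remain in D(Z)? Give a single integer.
Constraint 1 (V + W = X) on D(V)={3,4,5,6,7} D(W)={3,6,7} D(X)={3,4,5,6,7}: V {3,4,5,6,7}->{3,4}; W {3,6,7}->{3}; X {3,4,5,6,7}->{6,7}
Constraint 2 (W + Z = X) on D(W)={3} D(Z)={3,5,6,7} D(X)={6,7}: Z {3,5,6,7}->{3}; X {6,7}->{6}
So after constraint 2: D(Z)={3}, size = 1

Answer: 1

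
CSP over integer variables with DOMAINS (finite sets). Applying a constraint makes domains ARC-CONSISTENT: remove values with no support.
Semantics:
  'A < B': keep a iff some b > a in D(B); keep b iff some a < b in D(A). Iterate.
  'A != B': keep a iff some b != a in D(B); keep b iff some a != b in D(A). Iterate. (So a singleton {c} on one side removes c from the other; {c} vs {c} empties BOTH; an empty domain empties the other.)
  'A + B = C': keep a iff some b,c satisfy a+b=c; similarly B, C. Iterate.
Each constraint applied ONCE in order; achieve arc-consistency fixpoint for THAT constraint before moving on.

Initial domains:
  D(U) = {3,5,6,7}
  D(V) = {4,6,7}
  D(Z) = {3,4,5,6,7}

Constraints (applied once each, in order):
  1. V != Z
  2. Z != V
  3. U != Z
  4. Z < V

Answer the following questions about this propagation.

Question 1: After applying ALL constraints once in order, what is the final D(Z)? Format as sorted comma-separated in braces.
Constraint 1 (V != Z) on D(V)={4,6,7} D(Z)={3,4,5,6,7}: no change
Constraint 2 (Z != V) on D(Z)={3,4,5,6,7} D(V)={4,6,7}: no change
Constraint 3 (U != Z) on D(U)={3,5,6,7} D(Z)={3,4,5,6,7}: no change
Constraint 4 (Z < V) on D(Z)={3,4,5,6,7} D(V)={4,6,7}: Z {3,4,5,6,7}->{3,4,5,6}
So after all 4 constraints: D(Z) = {3,4,5,6}

Answer: {3,4,5,6}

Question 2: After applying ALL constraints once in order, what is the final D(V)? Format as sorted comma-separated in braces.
Constraint 1 (V != Z) on D(V)={4,6,7} D(Z)={3,4,5,6,7}: no change
Constraint 2 (Z != V) on D(Z)={3,4,5,6,7} D(V)={4,6,7}: no change
Constraint 3 (U != Z) on D(U)={3,5,6,7} D(Z)={3,4,5,6,7}: no change
Constraint 4 (Z < V) on D(Z)={3,4,5,6,7} D(V)={4,6,7}: Z {3,4,5,6,7}->{3,4,5,6}
So after all 4 constraints: D(V) = {4,6,7}

Answer: {4,6,7}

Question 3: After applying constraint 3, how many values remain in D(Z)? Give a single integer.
Constraint 1 (V != Z) on D(V)={4,6,7} D(Z)={3,4,5,6,7}: no change
Constraint 2 (Z != V) on D(Z)={3,4,5,6,7} D(V)={4,6,7}: no change
Constraint 3 (U != Z) on D(U)={3,5,6,7} D(Z)={3,4,5,6,7}: no change
So after constraint 3: D(Z)={3,4,5,6,7}, size = 5

Answer: 5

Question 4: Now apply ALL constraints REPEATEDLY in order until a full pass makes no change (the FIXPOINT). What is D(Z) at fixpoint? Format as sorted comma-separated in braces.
Answer: {3,4,5,6}

Derivation:
pass 0 (initial): D(Z)={3,4,5,6,7}
pass 1: Z {3,4,5,6,7}->{3,4,5,6}
pass 2: no change
Fixpoint after 2 passes: D(Z) = {3,4,5,6}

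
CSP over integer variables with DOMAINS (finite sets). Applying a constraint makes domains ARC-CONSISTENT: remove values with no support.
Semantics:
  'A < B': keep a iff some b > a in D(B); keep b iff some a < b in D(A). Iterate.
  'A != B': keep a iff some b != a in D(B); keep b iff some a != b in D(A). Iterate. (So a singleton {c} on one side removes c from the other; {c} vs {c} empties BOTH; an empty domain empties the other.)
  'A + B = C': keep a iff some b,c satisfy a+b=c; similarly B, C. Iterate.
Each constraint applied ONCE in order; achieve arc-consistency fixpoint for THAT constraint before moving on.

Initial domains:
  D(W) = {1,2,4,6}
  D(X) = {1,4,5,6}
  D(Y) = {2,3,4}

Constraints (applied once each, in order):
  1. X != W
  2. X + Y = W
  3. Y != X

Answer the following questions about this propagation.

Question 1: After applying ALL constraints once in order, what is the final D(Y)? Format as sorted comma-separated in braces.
Constraint 1 (X != W) on D(X)={1,4,5,6} D(W)={1,2,4,6}: no change
Constraint 2 (X + Y = W) on D(X)={1,4,5,6} D(Y)={2,3,4} D(W)={1,2,4,6}: X {1,4,5,6}->{1,4}; Y {2,3,4}->{2,3}; W {1,2,4,6}->{4,6}
Constraint 3 (Y != X) on D(Y)={2,3} D(X)={1,4}: no change
So after all 3 constraints: D(Y) = {2,3}

Answer: {2,3}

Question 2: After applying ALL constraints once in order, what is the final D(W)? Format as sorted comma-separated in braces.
Answer: {4,6}

Derivation:
Constraint 1 (X != W) on D(X)={1,4,5,6} D(W)={1,2,4,6}: no change
Constraint 2 (X + Y = W) on D(X)={1,4,5,6} D(Y)={2,3,4} D(W)={1,2,4,6}: X {1,4,5,6}->{1,4}; Y {2,3,4}->{2,3}; W {1,2,4,6}->{4,6}
Constraint 3 (Y != X) on D(Y)={2,3} D(X)={1,4}: no change
So after all 3 constraints: D(W) = {4,6}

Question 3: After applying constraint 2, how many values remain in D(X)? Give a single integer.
Answer: 2

Derivation:
Constraint 1 (X != W) on D(X)={1,4,5,6} D(W)={1,2,4,6}: no change
Constraint 2 (X + Y = W) on D(X)={1,4,5,6} D(Y)={2,3,4} D(W)={1,2,4,6}: X {1,4,5,6}->{1,4}; Y {2,3,4}->{2,3}; W {1,2,4,6}->{4,6}
So after constraint 2: D(X)={1,4}, size = 2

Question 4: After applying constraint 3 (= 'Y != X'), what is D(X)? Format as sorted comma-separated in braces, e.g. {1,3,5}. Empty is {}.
Constraint 1 (X != W) on D(X)={1,4,5,6} D(W)={1,2,4,6}: no change
Constraint 2 (X + Y = W) on D(X)={1,4,5,6} D(Y)={2,3,4} D(W)={1,2,4,6}: X {1,4,5,6}->{1,4}; Y {2,3,4}->{2,3}; W {1,2,4,6}->{4,6}
Constraint 3 (Y != X) on D(Y)={2,3} D(X)={1,4}: no change
So after constraint 3: D(X) = {1,4}

Answer: {1,4}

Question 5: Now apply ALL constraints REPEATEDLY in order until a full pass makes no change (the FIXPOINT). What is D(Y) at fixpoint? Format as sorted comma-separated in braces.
pass 0 (initial): D(Y)={2,3,4}
pass 1: W {1,2,4,6}->{4,6}; X {1,4,5,6}->{1,4}; Y {2,3,4}->{2,3}
pass 2: no change
Fixpoint after 2 passes: D(Y) = {2,3}

Answer: {2,3}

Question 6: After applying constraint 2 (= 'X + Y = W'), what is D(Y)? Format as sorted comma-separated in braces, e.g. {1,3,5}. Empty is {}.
Answer: {2,3}

Derivation:
Constraint 1 (X != W) on D(X)={1,4,5,6} D(W)={1,2,4,6}: no change
Constraint 2 (X + Y = W) on D(X)={1,4,5,6} D(Y)={2,3,4} D(W)={1,2,4,6}: X {1,4,5,6}->{1,4}; Y {2,3,4}->{2,3}; W {1,2,4,6}->{4,6}
So after constraint 2: D(Y) = {2,3}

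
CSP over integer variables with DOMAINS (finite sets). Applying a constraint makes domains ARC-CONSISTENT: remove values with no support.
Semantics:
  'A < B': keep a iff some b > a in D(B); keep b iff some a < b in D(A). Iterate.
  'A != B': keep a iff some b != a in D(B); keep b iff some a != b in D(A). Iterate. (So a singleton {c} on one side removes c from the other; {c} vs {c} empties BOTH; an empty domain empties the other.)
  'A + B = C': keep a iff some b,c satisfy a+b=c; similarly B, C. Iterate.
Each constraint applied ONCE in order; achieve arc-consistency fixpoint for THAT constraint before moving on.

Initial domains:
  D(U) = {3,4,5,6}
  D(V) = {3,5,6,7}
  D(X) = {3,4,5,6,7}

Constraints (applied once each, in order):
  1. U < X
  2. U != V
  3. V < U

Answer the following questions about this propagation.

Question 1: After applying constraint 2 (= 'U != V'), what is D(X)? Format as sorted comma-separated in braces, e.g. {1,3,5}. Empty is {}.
Answer: {4,5,6,7}

Derivation:
Constraint 1 (U < X) on D(U)={3,4,5,6} D(X)={3,4,5,6,7}: X {3,4,5,6,7}->{4,5,6,7}
Constraint 2 (U != V) on D(U)={3,4,5,6} D(V)={3,5,6,7}: no change
So after constraint 2: D(X) = {4,5,6,7}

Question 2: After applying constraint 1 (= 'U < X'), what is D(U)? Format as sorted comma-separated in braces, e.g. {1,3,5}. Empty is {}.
Constraint 1 (U < X) on D(U)={3,4,5,6} D(X)={3,4,5,6,7}: X {3,4,5,6,7}->{4,5,6,7}
So after constraint 1: D(U) = {3,4,5,6}

Answer: {3,4,5,6}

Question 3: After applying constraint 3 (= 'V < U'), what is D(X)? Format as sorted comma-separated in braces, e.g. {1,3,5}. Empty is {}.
Answer: {4,5,6,7}

Derivation:
Constraint 1 (U < X) on D(U)={3,4,5,6} D(X)={3,4,5,6,7}: X {3,4,5,6,7}->{4,5,6,7}
Constraint 2 (U != V) on D(U)={3,4,5,6} D(V)={3,5,6,7}: no change
Constraint 3 (V < U) on D(V)={3,5,6,7} D(U)={3,4,5,6}: V {3,5,6,7}->{3,5}; U {3,4,5,6}->{4,5,6}
So after constraint 3: D(X) = {4,5,6,7}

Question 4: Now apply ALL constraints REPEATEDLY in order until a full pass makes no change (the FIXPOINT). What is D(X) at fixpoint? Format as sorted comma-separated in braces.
Answer: {5,6,7}

Derivation:
pass 0 (initial): D(X)={3,4,5,6,7}
pass 1: U {3,4,5,6}->{4,5,6}; V {3,5,6,7}->{3,5}; X {3,4,5,6,7}->{4,5,6,7}
pass 2: X {4,5,6,7}->{5,6,7}
pass 3: no change
Fixpoint after 3 passes: D(X) = {5,6,7}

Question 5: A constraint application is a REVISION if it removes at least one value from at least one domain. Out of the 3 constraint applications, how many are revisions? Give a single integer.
Constraint 1 (U < X) on D(U)={3,4,5,6} D(X)={3,4,5,6,7}: X {3,4,5,6,7}->{4,5,6,7} => REVISION
Constraint 2 (U != V) on D(U)={3,4,5,6} D(V)={3,5,6,7}: no change => not a revision
Constraint 3 (V < U) on D(V)={3,5,6,7} D(U)={3,4,5,6}: V {3,5,6,7}->{3,5}; U {3,4,5,6}->{4,5,6} => REVISION
Total revisions = 2

Answer: 2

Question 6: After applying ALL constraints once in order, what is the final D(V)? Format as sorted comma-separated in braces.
Answer: {3,5}

Derivation:
Constraint 1 (U < X) on D(U)={3,4,5,6} D(X)={3,4,5,6,7}: X {3,4,5,6,7}->{4,5,6,7}
Constraint 2 (U != V) on D(U)={3,4,5,6} D(V)={3,5,6,7}: no change
Constraint 3 (V < U) on D(V)={3,5,6,7} D(U)={3,4,5,6}: V {3,5,6,7}->{3,5}; U {3,4,5,6}->{4,5,6}
So after all 3 constraints: D(V) = {3,5}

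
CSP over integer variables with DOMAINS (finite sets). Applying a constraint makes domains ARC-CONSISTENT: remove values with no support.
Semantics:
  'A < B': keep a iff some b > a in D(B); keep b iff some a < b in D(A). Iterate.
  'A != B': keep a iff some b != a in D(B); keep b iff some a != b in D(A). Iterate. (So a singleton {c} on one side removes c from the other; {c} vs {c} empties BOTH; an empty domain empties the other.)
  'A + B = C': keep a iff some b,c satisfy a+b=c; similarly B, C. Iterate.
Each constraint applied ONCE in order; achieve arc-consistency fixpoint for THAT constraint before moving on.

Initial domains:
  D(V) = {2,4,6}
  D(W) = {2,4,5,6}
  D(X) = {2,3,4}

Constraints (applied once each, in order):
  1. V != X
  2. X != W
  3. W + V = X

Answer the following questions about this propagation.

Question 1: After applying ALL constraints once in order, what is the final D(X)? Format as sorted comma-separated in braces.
Constraint 1 (V != X) on D(V)={2,4,6} D(X)={2,3,4}: no change
Constraint 2 (X != W) on D(X)={2,3,4} D(W)={2,4,5,6}: no change
Constraint 3 (W + V = X) on D(W)={2,4,5,6} D(V)={2,4,6} D(X)={2,3,4}: W {2,4,5,6}->{2}; V {2,4,6}->{2}; X {2,3,4}->{4}
So after all 3 constraints: D(X) = {4}

Answer: {4}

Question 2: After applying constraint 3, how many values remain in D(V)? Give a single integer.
Answer: 1

Derivation:
Constraint 1 (V != X) on D(V)={2,4,6} D(X)={2,3,4}: no change
Constraint 2 (X != W) on D(X)={2,3,4} D(W)={2,4,5,6}: no change
Constraint 3 (W + V = X) on D(W)={2,4,5,6} D(V)={2,4,6} D(X)={2,3,4}: W {2,4,5,6}->{2}; V {2,4,6}->{2}; X {2,3,4}->{4}
So after constraint 3: D(V)={2}, size = 1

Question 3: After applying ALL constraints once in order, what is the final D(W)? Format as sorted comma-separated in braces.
Constraint 1 (V != X) on D(V)={2,4,6} D(X)={2,3,4}: no change
Constraint 2 (X != W) on D(X)={2,3,4} D(W)={2,4,5,6}: no change
Constraint 3 (W + V = X) on D(W)={2,4,5,6} D(V)={2,4,6} D(X)={2,3,4}: W {2,4,5,6}->{2}; V {2,4,6}->{2}; X {2,3,4}->{4}
So after all 3 constraints: D(W) = {2}

Answer: {2}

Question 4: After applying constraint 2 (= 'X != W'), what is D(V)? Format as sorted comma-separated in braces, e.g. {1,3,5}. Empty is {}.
Constraint 1 (V != X) on D(V)={2,4,6} D(X)={2,3,4}: no change
Constraint 2 (X != W) on D(X)={2,3,4} D(W)={2,4,5,6}: no change
So after constraint 2: D(V) = {2,4,6}

Answer: {2,4,6}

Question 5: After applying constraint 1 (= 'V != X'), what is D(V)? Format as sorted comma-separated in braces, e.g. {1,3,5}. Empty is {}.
Constraint 1 (V != X) on D(V)={2,4,6} D(X)={2,3,4}: no change
So after constraint 1: D(V) = {2,4,6}

Answer: {2,4,6}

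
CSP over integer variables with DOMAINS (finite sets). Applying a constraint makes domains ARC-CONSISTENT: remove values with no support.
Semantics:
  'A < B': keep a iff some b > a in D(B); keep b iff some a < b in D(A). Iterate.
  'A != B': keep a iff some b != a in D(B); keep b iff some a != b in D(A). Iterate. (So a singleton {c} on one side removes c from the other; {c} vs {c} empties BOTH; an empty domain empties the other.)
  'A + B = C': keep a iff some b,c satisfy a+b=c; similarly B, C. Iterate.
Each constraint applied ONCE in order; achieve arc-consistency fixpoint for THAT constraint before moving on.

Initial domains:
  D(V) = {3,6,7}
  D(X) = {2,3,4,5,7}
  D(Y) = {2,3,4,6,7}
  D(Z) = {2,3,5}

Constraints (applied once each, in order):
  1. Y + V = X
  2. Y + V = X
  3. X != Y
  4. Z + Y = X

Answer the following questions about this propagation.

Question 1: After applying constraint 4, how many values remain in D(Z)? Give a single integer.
Constraint 1 (Y + V = X) on D(Y)={2,3,4,6,7} D(V)={3,6,7} D(X)={2,3,4,5,7}: Y {2,3,4,6,7}->{2,4}; V {3,6,7}->{3}; X {2,3,4,5,7}->{5,7}
Constraint 2 (Y + V = X) on D(Y)={2,4} D(V)={3} D(X)={5,7}: no change
Constraint 3 (X != Y) on D(X)={5,7} D(Y)={2,4}: no change
Constraint 4 (Z + Y = X) on D(Z)={2,3,5} D(Y)={2,4} D(X)={5,7}: Z {2,3,5}->{3,5}
So after constraint 4: D(Z)={3,5}, size = 2

Answer: 2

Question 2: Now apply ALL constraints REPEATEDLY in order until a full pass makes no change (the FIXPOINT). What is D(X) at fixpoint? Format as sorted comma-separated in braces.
Answer: {5,7}

Derivation:
pass 0 (initial): D(X)={2,3,4,5,7}
pass 1: V {3,6,7}->{3}; X {2,3,4,5,7}->{5,7}; Y {2,3,4,6,7}->{2,4}; Z {2,3,5}->{3,5}
pass 2: no change
Fixpoint after 2 passes: D(X) = {5,7}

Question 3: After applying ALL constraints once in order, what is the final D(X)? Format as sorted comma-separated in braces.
Constraint 1 (Y + V = X) on D(Y)={2,3,4,6,7} D(V)={3,6,7} D(X)={2,3,4,5,7}: Y {2,3,4,6,7}->{2,4}; V {3,6,7}->{3}; X {2,3,4,5,7}->{5,7}
Constraint 2 (Y + V = X) on D(Y)={2,4} D(V)={3} D(X)={5,7}: no change
Constraint 3 (X != Y) on D(X)={5,7} D(Y)={2,4}: no change
Constraint 4 (Z + Y = X) on D(Z)={2,3,5} D(Y)={2,4} D(X)={5,7}: Z {2,3,5}->{3,5}
So after all 4 constraints: D(X) = {5,7}

Answer: {5,7}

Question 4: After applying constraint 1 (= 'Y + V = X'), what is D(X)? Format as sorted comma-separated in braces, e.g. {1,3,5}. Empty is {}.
Answer: {5,7}

Derivation:
Constraint 1 (Y + V = X) on D(Y)={2,3,4,6,7} D(V)={3,6,7} D(X)={2,3,4,5,7}: Y {2,3,4,6,7}->{2,4}; V {3,6,7}->{3}; X {2,3,4,5,7}->{5,7}
So after constraint 1: D(X) = {5,7}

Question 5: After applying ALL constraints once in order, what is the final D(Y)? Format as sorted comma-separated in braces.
Constraint 1 (Y + V = X) on D(Y)={2,3,4,6,7} D(V)={3,6,7} D(X)={2,3,4,5,7}: Y {2,3,4,6,7}->{2,4}; V {3,6,7}->{3}; X {2,3,4,5,7}->{5,7}
Constraint 2 (Y + V = X) on D(Y)={2,4} D(V)={3} D(X)={5,7}: no change
Constraint 3 (X != Y) on D(X)={5,7} D(Y)={2,4}: no change
Constraint 4 (Z + Y = X) on D(Z)={2,3,5} D(Y)={2,4} D(X)={5,7}: Z {2,3,5}->{3,5}
So after all 4 constraints: D(Y) = {2,4}

Answer: {2,4}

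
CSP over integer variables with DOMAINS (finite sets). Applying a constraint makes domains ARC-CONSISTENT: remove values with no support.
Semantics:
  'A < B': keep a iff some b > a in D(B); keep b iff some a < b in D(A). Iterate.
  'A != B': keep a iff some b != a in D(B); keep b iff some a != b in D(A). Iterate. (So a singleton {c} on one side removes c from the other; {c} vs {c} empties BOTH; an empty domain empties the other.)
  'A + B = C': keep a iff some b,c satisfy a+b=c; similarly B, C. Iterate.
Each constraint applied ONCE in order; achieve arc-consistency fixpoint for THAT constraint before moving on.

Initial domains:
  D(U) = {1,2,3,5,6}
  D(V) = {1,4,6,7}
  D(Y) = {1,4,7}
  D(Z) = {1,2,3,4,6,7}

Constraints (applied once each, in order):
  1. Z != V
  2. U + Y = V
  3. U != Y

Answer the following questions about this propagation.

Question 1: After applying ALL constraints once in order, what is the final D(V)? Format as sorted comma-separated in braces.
Answer: {4,6,7}

Derivation:
Constraint 1 (Z != V) on D(Z)={1,2,3,4,6,7} D(V)={1,4,6,7}: no change
Constraint 2 (U + Y = V) on D(U)={1,2,3,5,6} D(Y)={1,4,7} D(V)={1,4,6,7}: U {1,2,3,5,6}->{2,3,5,6}; Y {1,4,7}->{1,4}; V {1,4,6,7}->{4,6,7}
Constraint 3 (U != Y) on D(U)={2,3,5,6} D(Y)={1,4}: no change
So after all 3 constraints: D(V) = {4,6,7}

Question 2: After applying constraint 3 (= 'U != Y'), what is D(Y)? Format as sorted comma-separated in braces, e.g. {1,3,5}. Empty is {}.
Constraint 1 (Z != V) on D(Z)={1,2,3,4,6,7} D(V)={1,4,6,7}: no change
Constraint 2 (U + Y = V) on D(U)={1,2,3,5,6} D(Y)={1,4,7} D(V)={1,4,6,7}: U {1,2,3,5,6}->{2,3,5,6}; Y {1,4,7}->{1,4}; V {1,4,6,7}->{4,6,7}
Constraint 3 (U != Y) on D(U)={2,3,5,6} D(Y)={1,4}: no change
So after constraint 3: D(Y) = {1,4}

Answer: {1,4}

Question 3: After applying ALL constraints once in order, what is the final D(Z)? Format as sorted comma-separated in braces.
Constraint 1 (Z != V) on D(Z)={1,2,3,4,6,7} D(V)={1,4,6,7}: no change
Constraint 2 (U + Y = V) on D(U)={1,2,3,5,6} D(Y)={1,4,7} D(V)={1,4,6,7}: U {1,2,3,5,6}->{2,3,5,6}; Y {1,4,7}->{1,4}; V {1,4,6,7}->{4,6,7}
Constraint 3 (U != Y) on D(U)={2,3,5,6} D(Y)={1,4}: no change
So after all 3 constraints: D(Z) = {1,2,3,4,6,7}

Answer: {1,2,3,4,6,7}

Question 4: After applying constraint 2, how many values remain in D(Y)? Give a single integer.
Answer: 2

Derivation:
Constraint 1 (Z != V) on D(Z)={1,2,3,4,6,7} D(V)={1,4,6,7}: no change
Constraint 2 (U + Y = V) on D(U)={1,2,3,5,6} D(Y)={1,4,7} D(V)={1,4,6,7}: U {1,2,3,5,6}->{2,3,5,6}; Y {1,4,7}->{1,4}; V {1,4,6,7}->{4,6,7}
So after constraint 2: D(Y)={1,4}, size = 2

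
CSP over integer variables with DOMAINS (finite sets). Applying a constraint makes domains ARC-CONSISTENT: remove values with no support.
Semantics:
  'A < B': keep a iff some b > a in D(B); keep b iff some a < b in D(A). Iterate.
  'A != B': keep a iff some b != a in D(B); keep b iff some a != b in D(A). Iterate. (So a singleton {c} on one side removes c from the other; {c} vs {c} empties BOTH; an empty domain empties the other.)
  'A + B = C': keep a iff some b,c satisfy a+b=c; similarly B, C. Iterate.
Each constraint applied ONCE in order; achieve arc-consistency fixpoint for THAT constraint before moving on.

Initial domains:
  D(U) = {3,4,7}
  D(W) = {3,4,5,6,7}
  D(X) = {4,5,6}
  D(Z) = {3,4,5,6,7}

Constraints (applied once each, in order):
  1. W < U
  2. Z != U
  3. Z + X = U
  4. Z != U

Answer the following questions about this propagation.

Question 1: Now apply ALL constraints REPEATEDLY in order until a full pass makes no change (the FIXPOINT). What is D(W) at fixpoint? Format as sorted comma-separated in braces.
Answer: {3,4,5,6}

Derivation:
pass 0 (initial): D(W)={3,4,5,6,7}
pass 1: U {3,4,7}->{7}; W {3,4,5,6,7}->{3,4,5,6}; X {4,5,6}->{4}; Z {3,4,5,6,7}->{3}
pass 2: no change
Fixpoint after 2 passes: D(W) = {3,4,5,6}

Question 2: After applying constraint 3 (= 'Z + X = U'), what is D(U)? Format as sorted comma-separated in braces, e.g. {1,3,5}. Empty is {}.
Answer: {7}

Derivation:
Constraint 1 (W < U) on D(W)={3,4,5,6,7} D(U)={3,4,7}: W {3,4,5,6,7}->{3,4,5,6}; U {3,4,7}->{4,7}
Constraint 2 (Z != U) on D(Z)={3,4,5,6,7} D(U)={4,7}: no change
Constraint 3 (Z + X = U) on D(Z)={3,4,5,6,7} D(X)={4,5,6} D(U)={4,7}: Z {3,4,5,6,7}->{3}; X {4,5,6}->{4}; U {4,7}->{7}
So after constraint 3: D(U) = {7}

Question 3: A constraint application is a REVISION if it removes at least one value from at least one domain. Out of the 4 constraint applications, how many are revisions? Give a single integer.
Constraint 1 (W < U) on D(W)={3,4,5,6,7} D(U)={3,4,7}: W {3,4,5,6,7}->{3,4,5,6}; U {3,4,7}->{4,7} => REVISION
Constraint 2 (Z != U) on D(Z)={3,4,5,6,7} D(U)={4,7}: no change => not a revision
Constraint 3 (Z + X = U) on D(Z)={3,4,5,6,7} D(X)={4,5,6} D(U)={4,7}: Z {3,4,5,6,7}->{3}; X {4,5,6}->{4}; U {4,7}->{7} => REVISION
Constraint 4 (Z != U) on D(Z)={3} D(U)={7}: no change => not a revision
Total revisions = 2

Answer: 2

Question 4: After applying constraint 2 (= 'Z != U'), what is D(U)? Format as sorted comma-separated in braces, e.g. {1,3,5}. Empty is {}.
Constraint 1 (W < U) on D(W)={3,4,5,6,7} D(U)={3,4,7}: W {3,4,5,6,7}->{3,4,5,6}; U {3,4,7}->{4,7}
Constraint 2 (Z != U) on D(Z)={3,4,5,6,7} D(U)={4,7}: no change
So after constraint 2: D(U) = {4,7}

Answer: {4,7}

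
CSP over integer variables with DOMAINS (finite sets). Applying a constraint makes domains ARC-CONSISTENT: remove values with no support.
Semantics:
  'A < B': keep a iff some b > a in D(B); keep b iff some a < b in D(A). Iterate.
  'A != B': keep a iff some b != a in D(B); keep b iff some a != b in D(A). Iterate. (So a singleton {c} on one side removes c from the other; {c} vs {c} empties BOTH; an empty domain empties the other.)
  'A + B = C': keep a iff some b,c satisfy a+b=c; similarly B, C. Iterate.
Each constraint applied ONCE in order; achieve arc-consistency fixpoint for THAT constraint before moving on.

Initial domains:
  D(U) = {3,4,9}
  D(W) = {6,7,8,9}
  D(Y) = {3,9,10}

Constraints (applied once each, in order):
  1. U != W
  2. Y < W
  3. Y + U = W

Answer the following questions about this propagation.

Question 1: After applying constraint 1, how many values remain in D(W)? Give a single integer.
Constraint 1 (U != W) on D(U)={3,4,9} D(W)={6,7,8,9}: no change
So after constraint 1: D(W)={6,7,8,9}, size = 4

Answer: 4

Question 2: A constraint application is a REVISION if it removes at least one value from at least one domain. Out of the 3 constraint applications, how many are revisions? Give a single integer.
Answer: 2

Derivation:
Constraint 1 (U != W) on D(U)={3,4,9} D(W)={6,7,8,9}: no change => not a revision
Constraint 2 (Y < W) on D(Y)={3,9,10} D(W)={6,7,8,9}: Y {3,9,10}->{3} => REVISION
Constraint 3 (Y + U = W) on D(Y)={3} D(U)={3,4,9} D(W)={6,7,8,9}: U {3,4,9}->{3,4}; W {6,7,8,9}->{6,7} => REVISION
Total revisions = 2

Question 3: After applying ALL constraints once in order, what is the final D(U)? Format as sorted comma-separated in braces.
Constraint 1 (U != W) on D(U)={3,4,9} D(W)={6,7,8,9}: no change
Constraint 2 (Y < W) on D(Y)={3,9,10} D(W)={6,7,8,9}: Y {3,9,10}->{3}
Constraint 3 (Y + U = W) on D(Y)={3} D(U)={3,4,9} D(W)={6,7,8,9}: U {3,4,9}->{3,4}; W {6,7,8,9}->{6,7}
So after all 3 constraints: D(U) = {3,4}

Answer: {3,4}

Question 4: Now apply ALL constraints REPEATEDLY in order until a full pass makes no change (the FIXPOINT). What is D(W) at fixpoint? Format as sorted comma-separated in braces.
Answer: {6,7}

Derivation:
pass 0 (initial): D(W)={6,7,8,9}
pass 1: U {3,4,9}->{3,4}; W {6,7,8,9}->{6,7}; Y {3,9,10}->{3}
pass 2: no change
Fixpoint after 2 passes: D(W) = {6,7}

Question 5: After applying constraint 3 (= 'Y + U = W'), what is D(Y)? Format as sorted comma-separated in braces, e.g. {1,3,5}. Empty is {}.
Constraint 1 (U != W) on D(U)={3,4,9} D(W)={6,7,8,9}: no change
Constraint 2 (Y < W) on D(Y)={3,9,10} D(W)={6,7,8,9}: Y {3,9,10}->{3}
Constraint 3 (Y + U = W) on D(Y)={3} D(U)={3,4,9} D(W)={6,7,8,9}: U {3,4,9}->{3,4}; W {6,7,8,9}->{6,7}
So after constraint 3: D(Y) = {3}

Answer: {3}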